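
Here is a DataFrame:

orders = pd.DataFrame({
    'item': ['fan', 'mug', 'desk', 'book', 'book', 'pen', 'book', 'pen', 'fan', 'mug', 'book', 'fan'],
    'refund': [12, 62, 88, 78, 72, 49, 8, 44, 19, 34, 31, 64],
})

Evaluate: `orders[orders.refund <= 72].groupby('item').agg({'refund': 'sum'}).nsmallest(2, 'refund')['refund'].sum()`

188

filter rows where refund <= 72:
    item  refund
0    fan      12
1    mug      62
4   book      72
5    pen      49
6   book       8
7    pen      44
8    fan      19
9    mug      34
10  book      31
11   fan      64
group by item, sum of refund:
      refund
item        
book     111
fan       95
mug       96
pen       93
take 2 rows with smallest refund:
      refund
item        
pen       93
fan       95
Hence 188.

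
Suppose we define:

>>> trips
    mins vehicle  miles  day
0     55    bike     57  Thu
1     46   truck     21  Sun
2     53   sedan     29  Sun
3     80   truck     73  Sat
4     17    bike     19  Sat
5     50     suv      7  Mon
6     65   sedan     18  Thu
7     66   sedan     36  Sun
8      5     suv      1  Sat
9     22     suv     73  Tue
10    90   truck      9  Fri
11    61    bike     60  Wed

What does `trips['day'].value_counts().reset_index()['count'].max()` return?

3

value_counts of day:
day
Sun    3
Sat    3
Thu    2
Mon    1
Tue    1
Fri    1
Wed    1
Name: count, dtype: int64
reset_index():
   day  count
0  Sun      3
1  Sat      3
2  Thu      2
3  Mon      1
4  Tue      1
5  Fri      1
6  Wed      1
The max of column 'count' is 3.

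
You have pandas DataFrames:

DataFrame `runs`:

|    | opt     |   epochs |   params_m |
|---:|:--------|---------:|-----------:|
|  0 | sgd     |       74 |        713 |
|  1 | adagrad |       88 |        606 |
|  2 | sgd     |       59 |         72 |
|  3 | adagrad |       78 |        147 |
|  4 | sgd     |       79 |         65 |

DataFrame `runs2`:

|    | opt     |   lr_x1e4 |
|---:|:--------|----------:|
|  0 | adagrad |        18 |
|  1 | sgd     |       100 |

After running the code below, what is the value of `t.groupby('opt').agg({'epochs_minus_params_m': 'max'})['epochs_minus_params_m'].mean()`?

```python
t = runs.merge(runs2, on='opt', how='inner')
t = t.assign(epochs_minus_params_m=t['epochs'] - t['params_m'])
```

merge on 'opt' (how='inner') → 5 rows:
       opt  epochs  params_m  lr_x1e4
0      sgd      74       713      100
1  adagrad      88       606       18
2      sgd      59        72      100
3  adagrad      78       147       18
4      sgd      79        65      100
add column epochs_minus_params_m = t['epochs'] - t['params_m']:
       opt  epochs  params_m  lr_x1e4  epochs_minus_params_m
0      sgd      74       713      100                   -639
1  adagrad      88       606       18                   -518
2      sgd      59        72      100                    -13
3  adagrad      78       147       18                    -69
4      sgd      79        65      100                     14
group by opt, max of epochs_minus_params_m:
         epochs_minus_params_m
opt                           
adagrad                    -69
sgd                         14
Finally, mean of column 'epochs_minus_params_m' = -27.5.

-27.5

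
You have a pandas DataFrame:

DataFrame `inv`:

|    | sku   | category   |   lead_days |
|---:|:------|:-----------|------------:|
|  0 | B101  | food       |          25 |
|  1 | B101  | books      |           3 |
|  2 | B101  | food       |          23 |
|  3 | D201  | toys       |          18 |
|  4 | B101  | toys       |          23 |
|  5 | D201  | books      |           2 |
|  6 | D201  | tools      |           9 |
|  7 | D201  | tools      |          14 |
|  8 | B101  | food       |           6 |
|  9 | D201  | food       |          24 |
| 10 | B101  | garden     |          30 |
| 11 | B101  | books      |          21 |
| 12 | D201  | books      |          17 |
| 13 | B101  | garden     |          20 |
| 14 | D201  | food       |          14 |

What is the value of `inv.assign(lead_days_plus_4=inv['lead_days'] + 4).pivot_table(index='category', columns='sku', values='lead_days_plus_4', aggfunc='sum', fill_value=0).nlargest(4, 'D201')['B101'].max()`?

66

add column lead_days_plus_4 = inv['lead_days'] + 4:
     sku category  lead_days  lead_days_plus_4
0   B101     food         25                29
1   B101    books          3                 7
2   B101     food         23                27
3   D201     toys         18                22
4   B101     toys         23                27
5   D201    books          2                 6
6   D201    tools          9                13
7   D201    tools         14                18
8   B101     food          6                10
9   D201     food         24                28
10  B101   garden         30                34
11  B101    books         21                25
12  D201    books         17                21
13  B101   garden         20                24
14  D201     food         14                18
pivot: rows=category, cols=sku, sum(lead_days_plus_4):
sku       B101  D201
category            
books       32    27
food        66    46
garden      58     0
tools        0    31
toys        27    22
take 4 rows with largest D201:
sku       B101  D201
category            
food        66    46
tools        0    31
books       32    27
toys        27    22
The max of column 'B101' is 66.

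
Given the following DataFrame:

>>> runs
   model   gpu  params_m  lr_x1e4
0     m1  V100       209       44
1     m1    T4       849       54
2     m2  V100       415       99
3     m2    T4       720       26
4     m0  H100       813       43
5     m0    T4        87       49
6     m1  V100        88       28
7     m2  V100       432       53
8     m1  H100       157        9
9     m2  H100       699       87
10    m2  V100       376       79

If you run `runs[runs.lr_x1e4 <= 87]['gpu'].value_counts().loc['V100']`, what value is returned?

4

filter rows where lr_x1e4 <= 87:
   model   gpu  params_m  lr_x1e4
0     m1  V100       209       44
1     m1    T4       849       54
3     m2    T4       720       26
4     m0  H100       813       43
5     m0    T4        87       49
6     m1  V100        88       28
7     m2  V100       432       53
8     m1  H100       157        9
9     m2  H100       699       87
10    m2  V100       376       79
value_counts of gpu:
gpu
V100    4
T4      3
H100    3
Name: count, dtype: int64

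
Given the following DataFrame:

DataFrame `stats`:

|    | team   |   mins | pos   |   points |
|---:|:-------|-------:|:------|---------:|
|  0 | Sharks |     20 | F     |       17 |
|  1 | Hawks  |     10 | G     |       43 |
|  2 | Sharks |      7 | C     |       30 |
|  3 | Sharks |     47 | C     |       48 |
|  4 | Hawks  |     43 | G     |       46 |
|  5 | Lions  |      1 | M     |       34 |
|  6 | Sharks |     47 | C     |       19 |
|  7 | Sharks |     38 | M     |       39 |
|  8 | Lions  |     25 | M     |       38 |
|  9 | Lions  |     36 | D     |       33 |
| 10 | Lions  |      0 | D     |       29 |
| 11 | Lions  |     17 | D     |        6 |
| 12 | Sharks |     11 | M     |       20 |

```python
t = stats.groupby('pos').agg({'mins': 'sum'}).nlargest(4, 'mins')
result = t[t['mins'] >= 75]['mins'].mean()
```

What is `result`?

88.0

group by pos, sum of mins:
     mins
pos      
C     101
D      53
F      20
G      53
M      75
take 4 rows with largest mins:
     mins
pos      
C     101
M      75
D      53
G      53
filter rows where mins >= 75:
     mins
pos      
C     101
M      75
Hence 88.0.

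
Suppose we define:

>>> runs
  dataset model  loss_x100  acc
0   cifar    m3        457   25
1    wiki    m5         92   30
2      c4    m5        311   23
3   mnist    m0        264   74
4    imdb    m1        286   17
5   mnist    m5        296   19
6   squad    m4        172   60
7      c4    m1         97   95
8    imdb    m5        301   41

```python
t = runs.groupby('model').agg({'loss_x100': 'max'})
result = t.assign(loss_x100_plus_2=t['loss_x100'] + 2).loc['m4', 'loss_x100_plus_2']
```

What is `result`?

174

group by model, max of loss_x100:
       loss_x100
model           
m0           264
m1           286
m3           457
m4           172
m5           311
add column loss_x100_plus_2 = t['loss_x100'] + 2:
       loss_x100  loss_x100_plus_2
model                             
m0           264               266
m1           286               288
m3           457               459
m4           172               174
m5           311               313
The value at row 'm4', column 'loss_x100_plus_2' is 174.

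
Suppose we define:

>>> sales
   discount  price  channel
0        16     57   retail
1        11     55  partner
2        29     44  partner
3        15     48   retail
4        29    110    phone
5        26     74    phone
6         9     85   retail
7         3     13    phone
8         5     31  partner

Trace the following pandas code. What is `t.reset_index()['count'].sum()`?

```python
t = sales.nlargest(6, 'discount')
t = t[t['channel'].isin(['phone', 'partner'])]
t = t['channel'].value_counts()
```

take 6 rows with largest discount:
   discount  price  channel
2        29     44  partner
4        29    110    phone
5        26     74    phone
0        16     57   retail
3        15     48   retail
1        11     55  partner
filter rows where channel in ['phone', 'partner']:
   discount  price  channel
2        29     44  partner
4        29    110    phone
5        26     74    phone
1        11     55  partner
value_counts of channel:
channel
partner    2
phone      2
Name: count, dtype: int64
reset_index():
   channel  count
0  partner      2
1    phone      2
sum of column 'count' → 4

4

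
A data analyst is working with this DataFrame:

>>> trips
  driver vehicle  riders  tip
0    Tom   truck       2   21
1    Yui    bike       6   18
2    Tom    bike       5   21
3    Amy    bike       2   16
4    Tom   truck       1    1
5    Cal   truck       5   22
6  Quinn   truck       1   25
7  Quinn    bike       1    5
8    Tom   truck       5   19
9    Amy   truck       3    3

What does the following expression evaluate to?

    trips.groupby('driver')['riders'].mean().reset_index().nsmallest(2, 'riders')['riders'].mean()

1.75

group by driver, mean of riders:
driver
Amy      2.50
Cal      5.00
Quinn    1.00
Tom      3.25
Yui      6.00
Name: riders, dtype: float64
reset_index():
  driver  riders
0    Amy    2.50
1    Cal    5.00
2  Quinn    1.00
3    Tom    3.25
4    Yui    6.00
take 2 rows with smallest riders:
  driver  riders
2  Quinn     1.0
0    Amy     2.5
Reading off the mean of column 'riders', we get 1.75.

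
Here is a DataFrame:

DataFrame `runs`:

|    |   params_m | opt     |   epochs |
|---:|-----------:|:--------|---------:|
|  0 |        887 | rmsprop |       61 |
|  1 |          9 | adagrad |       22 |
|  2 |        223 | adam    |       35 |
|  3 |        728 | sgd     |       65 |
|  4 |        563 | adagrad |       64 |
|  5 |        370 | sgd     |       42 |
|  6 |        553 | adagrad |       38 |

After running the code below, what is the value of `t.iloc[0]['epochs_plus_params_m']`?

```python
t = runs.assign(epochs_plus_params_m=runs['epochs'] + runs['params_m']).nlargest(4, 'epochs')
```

add column epochs_plus_params_m = runs['epochs'] + runs['params_m']:
   params_m      opt  epochs  epochs_plus_params_m
0       887  rmsprop      61                   948
1         9  adagrad      22                    31
2       223     adam      35                   258
3       728      sgd      65                   793
4       563  adagrad      64                   627
5       370      sgd      42                   412
6       553  adagrad      38                   591
take 4 rows with largest epochs:
   params_m      opt  epochs  epochs_plus_params_m
3       728      sgd      65                   793
4       563  adagrad      64                   627
0       887  rmsprop      61                   948
5       370      sgd      42                   412

793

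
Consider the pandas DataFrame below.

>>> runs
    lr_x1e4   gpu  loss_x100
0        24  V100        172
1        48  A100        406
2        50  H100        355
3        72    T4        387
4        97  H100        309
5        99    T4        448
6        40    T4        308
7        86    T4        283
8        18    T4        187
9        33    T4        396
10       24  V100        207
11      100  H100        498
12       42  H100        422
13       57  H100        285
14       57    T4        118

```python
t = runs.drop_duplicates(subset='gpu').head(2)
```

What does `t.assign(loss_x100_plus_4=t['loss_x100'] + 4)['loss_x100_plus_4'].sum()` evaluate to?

drop duplicate gpu (keep=first):
   lr_x1e4   gpu  loss_x100
0       24  V100        172
1       48  A100        406
2       50  H100        355
3       72    T4        387
take first 2 rows:
   lr_x1e4   gpu  loss_x100
0       24  V100        172
1       48  A100        406
add column loss_x100_plus_4 = t['loss_x100'] + 4:
   lr_x1e4   gpu  loss_x100  loss_x100_plus_4
0       24  V100        172               176
1       48  A100        406               410

586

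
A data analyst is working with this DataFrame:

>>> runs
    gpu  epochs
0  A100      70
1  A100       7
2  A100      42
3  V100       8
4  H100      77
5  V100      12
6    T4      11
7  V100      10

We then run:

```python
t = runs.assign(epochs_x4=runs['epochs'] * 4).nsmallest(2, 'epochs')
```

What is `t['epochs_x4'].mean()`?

add column epochs_x4 = runs['epochs'] * 4:
    gpu  epochs  epochs_x4
0  A100      70        280
1  A100       7         28
2  A100      42        168
3  V100       8         32
4  H100      77        308
5  V100      12         48
6    T4      11         44
7  V100      10         40
take 2 rows with smallest epochs:
    gpu  epochs  epochs_x4
1  A100       7         28
3  V100       8         32
Hence 30.0.

30.0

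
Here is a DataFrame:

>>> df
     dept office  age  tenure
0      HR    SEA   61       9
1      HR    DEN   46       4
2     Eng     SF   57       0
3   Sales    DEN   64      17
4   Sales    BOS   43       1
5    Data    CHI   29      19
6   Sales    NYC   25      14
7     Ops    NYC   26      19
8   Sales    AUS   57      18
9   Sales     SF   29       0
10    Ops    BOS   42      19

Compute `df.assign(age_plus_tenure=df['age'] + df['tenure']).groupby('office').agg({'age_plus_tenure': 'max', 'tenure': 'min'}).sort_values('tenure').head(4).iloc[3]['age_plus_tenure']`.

70

add column age_plus_tenure = df['age'] + df['tenure']:
     dept office  age  tenure  age_plus_tenure
0      HR    SEA   61       9               70
1      HR    DEN   46       4               50
2     Eng     SF   57       0               57
3   Sales    DEN   64      17               81
4   Sales    BOS   43       1               44
5    Data    CHI   29      19               48
6   Sales    NYC   25      14               39
7     Ops    NYC   26      19               45
8   Sales    AUS   57      18               75
9   Sales     SF   29       0               29
10    Ops    BOS   42      19               61
group by office: max(age_plus_tenure), min(tenure):
        age_plus_tenure  tenure
office                         
AUS                  75      18
BOS                  61       1
CHI                  48      19
DEN                  81       4
NYC                  45      14
SEA                  70       9
SF                   57       0
sort by tenure:
        age_plus_tenure  tenure
office                         
SF                   57       0
BOS                  61       1
DEN                  81       4
SEA                  70       9
NYC                  45      14
AUS                  75      18
CHI                  48      19
take first 4 rows:
        age_plus_tenure  tenure
office                         
SF                   57       0
BOS                  61       1
DEN                  81       4
SEA                  70       9
The value at position 3, column 'age_plus_tenure' is 70.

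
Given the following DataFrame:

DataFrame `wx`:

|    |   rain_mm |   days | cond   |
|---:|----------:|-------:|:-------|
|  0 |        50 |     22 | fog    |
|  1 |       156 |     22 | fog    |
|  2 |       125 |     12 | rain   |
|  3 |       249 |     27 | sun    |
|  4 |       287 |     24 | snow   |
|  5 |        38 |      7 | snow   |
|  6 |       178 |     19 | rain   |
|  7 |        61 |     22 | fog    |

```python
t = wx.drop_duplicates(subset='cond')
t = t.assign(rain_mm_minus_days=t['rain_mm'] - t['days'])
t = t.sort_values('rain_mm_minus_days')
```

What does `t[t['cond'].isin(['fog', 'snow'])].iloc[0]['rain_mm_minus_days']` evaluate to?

drop duplicate cond (keep=first):
   rain_mm  days  cond
0       50    22   fog
2      125    12  rain
3      249    27   sun
4      287    24  snow
add column rain_mm_minus_days = t['rain_mm'] - t['days']:
   rain_mm  days  cond  rain_mm_minus_days
0       50    22   fog                  28
2      125    12  rain                 113
3      249    27   sun                 222
4      287    24  snow                 263
sort by rain_mm_minus_days:
   rain_mm  days  cond  rain_mm_minus_days
0       50    22   fog                  28
2      125    12  rain                 113
3      249    27   sun                 222
4      287    24  snow                 263
filter rows where cond in ['fog', 'snow']:
   rain_mm  days  cond  rain_mm_minus_days
0       50    22   fog                  28
4      287    24  snow                 263

28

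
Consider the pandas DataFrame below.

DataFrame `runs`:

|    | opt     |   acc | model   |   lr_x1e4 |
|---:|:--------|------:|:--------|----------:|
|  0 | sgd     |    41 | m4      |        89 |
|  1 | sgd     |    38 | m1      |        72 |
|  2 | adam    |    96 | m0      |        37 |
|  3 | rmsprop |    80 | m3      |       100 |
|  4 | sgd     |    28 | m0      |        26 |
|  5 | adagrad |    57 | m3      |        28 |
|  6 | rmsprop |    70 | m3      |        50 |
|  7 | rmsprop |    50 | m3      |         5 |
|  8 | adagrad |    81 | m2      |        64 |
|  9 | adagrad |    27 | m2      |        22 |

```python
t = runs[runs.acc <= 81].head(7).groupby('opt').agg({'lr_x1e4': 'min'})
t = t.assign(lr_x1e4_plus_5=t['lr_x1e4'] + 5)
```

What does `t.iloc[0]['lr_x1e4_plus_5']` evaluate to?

33

filter rows where acc <= 81:
       opt  acc model  lr_x1e4
0      sgd   41    m4       89
1      sgd   38    m1       72
3  rmsprop   80    m3      100
4      sgd   28    m0       26
5  adagrad   57    m3       28
6  rmsprop   70    m3       50
7  rmsprop   50    m3        5
8  adagrad   81    m2       64
9  adagrad   27    m2       22
take first 7 rows:
       opt  acc model  lr_x1e4
0      sgd   41    m4       89
1      sgd   38    m1       72
3  rmsprop   80    m3      100
4      sgd   28    m0       26
5  adagrad   57    m3       28
6  rmsprop   70    m3       50
7  rmsprop   50    m3        5
group by opt, min of lr_x1e4:
         lr_x1e4
opt             
adagrad       28
rmsprop        5
sgd           26
add column lr_x1e4_plus_5 = t['lr_x1e4'] + 5:
         lr_x1e4  lr_x1e4_plus_5
opt                             
adagrad       28              33
rmsprop        5              10
sgd           26              31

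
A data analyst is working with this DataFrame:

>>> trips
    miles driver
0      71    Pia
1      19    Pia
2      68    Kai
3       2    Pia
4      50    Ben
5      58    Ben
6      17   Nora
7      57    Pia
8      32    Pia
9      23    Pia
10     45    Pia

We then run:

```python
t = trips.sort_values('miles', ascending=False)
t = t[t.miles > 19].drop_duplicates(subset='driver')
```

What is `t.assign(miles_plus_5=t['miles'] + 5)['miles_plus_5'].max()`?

sort by miles descending:
    miles driver
0      71    Pia
2      68    Kai
5      58    Ben
7      57    Pia
4      50    Ben
10     45    Pia
8      32    Pia
9      23    Pia
1      19    Pia
6      17   Nora
3       2    Pia
filter rows where miles > 19:
    miles driver
0      71    Pia
2      68    Kai
5      58    Ben
7      57    Pia
4      50    Ben
10     45    Pia
8      32    Pia
9      23    Pia
drop duplicate driver (keep=first):
   miles driver
0     71    Pia
2     68    Kai
5     58    Ben
add column miles_plus_5 = t['miles'] + 5:
   miles driver  miles_plus_5
0     71    Pia            76
2     68    Kai            73
5     58    Ben            63
Finally, max of column 'miles_plus_5' = 76.

76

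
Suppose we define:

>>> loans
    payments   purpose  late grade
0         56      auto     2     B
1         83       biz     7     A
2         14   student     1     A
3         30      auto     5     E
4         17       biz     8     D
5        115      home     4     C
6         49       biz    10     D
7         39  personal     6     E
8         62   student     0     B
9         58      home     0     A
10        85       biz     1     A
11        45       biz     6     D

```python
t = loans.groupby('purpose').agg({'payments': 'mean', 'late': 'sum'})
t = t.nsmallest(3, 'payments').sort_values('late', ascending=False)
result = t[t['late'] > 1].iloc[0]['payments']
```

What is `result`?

43.0

group by purpose: mean(payments), sum(late):
          payments  late
purpose                 
auto          43.0     7
biz           55.8    32
home          86.5     4
personal      39.0     6
student       38.0     1
take 3 rows with smallest payments:
          payments  late
purpose                 
student       38.0     1
personal      39.0     6
auto          43.0     7
sort by late descending:
          payments  late
purpose                 
auto          43.0     7
personal      39.0     6
student       38.0     1
filter rows where late > 1:
          payments  late
purpose                 
auto          43.0     7
personal      39.0     6
Finally, value at position 0, column 'payments' = 43.0.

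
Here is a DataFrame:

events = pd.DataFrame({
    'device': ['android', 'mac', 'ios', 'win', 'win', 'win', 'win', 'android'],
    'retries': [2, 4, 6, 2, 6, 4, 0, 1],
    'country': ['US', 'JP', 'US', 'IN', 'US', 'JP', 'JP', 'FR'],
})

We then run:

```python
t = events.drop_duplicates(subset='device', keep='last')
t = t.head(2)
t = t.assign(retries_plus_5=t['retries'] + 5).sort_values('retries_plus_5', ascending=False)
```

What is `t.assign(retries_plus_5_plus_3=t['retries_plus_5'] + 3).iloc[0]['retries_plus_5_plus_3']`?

14

drop duplicate device (keep=last):
    device  retries country
1      mac        4      JP
2      ios        6      US
6      win        0      JP
7  android        1      FR
take first 2 rows:
  device  retries country
1    mac        4      JP
2    ios        6      US
add column retries_plus_5 = t['retries'] + 5:
  device  retries country  retries_plus_5
1    mac        4      JP               9
2    ios        6      US              11
sort by retries_plus_5 descending:
  device  retries country  retries_plus_5
2    ios        6      US              11
1    mac        4      JP               9
add column retries_plus_5_plus_3 = t['retries_plus_5'] + 3:
  device  retries country  retries_plus_5  retries_plus_5_plus_3
2    ios        6      US              11                     14
1    mac        4      JP               9                     12
Reading off the value at position 0, column 'retries_plus_5_plus_3', we get 14.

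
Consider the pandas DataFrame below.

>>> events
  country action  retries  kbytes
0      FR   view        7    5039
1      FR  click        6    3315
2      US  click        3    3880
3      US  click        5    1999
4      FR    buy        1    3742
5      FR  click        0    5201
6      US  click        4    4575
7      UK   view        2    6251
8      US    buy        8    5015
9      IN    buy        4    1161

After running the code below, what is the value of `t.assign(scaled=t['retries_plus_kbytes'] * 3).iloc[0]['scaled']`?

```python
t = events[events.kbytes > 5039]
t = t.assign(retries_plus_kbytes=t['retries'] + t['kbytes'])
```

15603

filter rows where kbytes > 5039:
  country action  retries  kbytes
5      FR  click        0    5201
7      UK   view        2    6251
add column retries_plus_kbytes = t['retries'] + t['kbytes']:
  country action  retries  kbytes  retries_plus_kbytes
5      FR  click        0    5201                 5201
7      UK   view        2    6251                 6253
add column scaled = t['retries_plus_kbytes'] * 3:
  country action  retries  kbytes  retries_plus_kbytes  scaled
5      FR  click        0    5201                 5201   15603
7      UK   view        2    6251                 6253   18759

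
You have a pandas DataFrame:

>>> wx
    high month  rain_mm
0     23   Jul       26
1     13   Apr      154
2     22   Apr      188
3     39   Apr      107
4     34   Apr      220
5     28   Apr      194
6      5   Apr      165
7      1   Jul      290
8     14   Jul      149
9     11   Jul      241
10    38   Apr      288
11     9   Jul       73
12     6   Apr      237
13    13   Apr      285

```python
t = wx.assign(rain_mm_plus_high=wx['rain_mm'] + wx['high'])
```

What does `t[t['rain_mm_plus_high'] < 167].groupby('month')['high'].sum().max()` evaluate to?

add column rain_mm_plus_high = wx['rain_mm'] + wx['high']:
    high month  rain_mm  rain_mm_plus_high
0     23   Jul       26                 49
1     13   Apr      154                167
2     22   Apr      188                210
3     39   Apr      107                146
4     34   Apr      220                254
5     28   Apr      194                222
6      5   Apr      165                170
7      1   Jul      290                291
8     14   Jul      149                163
9     11   Jul      241                252
10    38   Apr      288                326
11     9   Jul       73                 82
12     6   Apr      237                243
13    13   Apr      285                298
filter rows where rain_mm_plus_high < 167:
    high month  rain_mm  rain_mm_plus_high
0     23   Jul       26                 49
3     39   Apr      107                146
8     14   Jul      149                163
11     9   Jul       73                 82
group by month, sum of high:
month
Apr    39
Jul    46
Name: high, dtype: int64
Then the max of the resulting series: 46

46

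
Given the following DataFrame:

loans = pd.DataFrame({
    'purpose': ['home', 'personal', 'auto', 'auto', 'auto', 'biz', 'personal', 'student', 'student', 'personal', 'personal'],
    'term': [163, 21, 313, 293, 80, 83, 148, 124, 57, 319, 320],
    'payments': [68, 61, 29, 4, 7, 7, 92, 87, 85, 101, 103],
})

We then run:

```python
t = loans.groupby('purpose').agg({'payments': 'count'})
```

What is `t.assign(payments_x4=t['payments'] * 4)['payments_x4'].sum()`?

44

group by purpose, count of payments:
          payments
purpose           
auto             3
biz              1
home             1
personal         4
student          2
add column payments_x4 = t['payments'] * 4:
          payments  payments_x4
purpose                        
auto             3           12
biz              1            4
home             1            4
personal         4           16
student          2            8
Hence 44.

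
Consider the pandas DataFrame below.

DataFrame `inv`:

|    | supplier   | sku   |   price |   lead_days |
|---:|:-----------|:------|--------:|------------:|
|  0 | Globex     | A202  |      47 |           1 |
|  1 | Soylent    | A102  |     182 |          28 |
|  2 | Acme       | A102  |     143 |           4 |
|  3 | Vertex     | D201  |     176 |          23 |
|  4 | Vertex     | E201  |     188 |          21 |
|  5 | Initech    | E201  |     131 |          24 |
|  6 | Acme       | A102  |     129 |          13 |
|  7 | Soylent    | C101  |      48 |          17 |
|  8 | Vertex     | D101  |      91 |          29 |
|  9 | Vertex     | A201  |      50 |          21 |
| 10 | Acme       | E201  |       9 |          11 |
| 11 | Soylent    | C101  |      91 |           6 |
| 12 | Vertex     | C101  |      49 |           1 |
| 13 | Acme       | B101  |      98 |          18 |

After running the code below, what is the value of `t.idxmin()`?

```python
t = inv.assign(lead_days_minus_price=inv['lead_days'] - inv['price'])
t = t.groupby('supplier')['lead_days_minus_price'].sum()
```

Vertex

add column lead_days_minus_price = inv['lead_days'] - inv['price']:
   supplier   sku  price  lead_days  lead_days_minus_price
0    Globex  A202     47          1                    -46
1   Soylent  A102    182         28                   -154
2      Acme  A102    143          4                   -139
3    Vertex  D201    176         23                   -153
4    Vertex  E201    188         21                   -167
5   Initech  E201    131         24                   -107
6      Acme  A102    129         13                   -116
7   Soylent  C101     48         17                    -31
8    Vertex  D101     91         29                    -62
9    Vertex  A201     50         21                    -29
10     Acme  E201      9         11                      2
11  Soylent  C101     91          6                    -85
12   Vertex  C101     49          1                    -48
13     Acme  B101     98         18                    -80
group by supplier, sum of lead_days_minus_price:
supplier
Acme      -333
Globex     -46
Initech   -107
Soylent   -270
Vertex    -459
Name: lead_days_minus_price, dtype: int64
Taking the label with the smallest value gives Vertex.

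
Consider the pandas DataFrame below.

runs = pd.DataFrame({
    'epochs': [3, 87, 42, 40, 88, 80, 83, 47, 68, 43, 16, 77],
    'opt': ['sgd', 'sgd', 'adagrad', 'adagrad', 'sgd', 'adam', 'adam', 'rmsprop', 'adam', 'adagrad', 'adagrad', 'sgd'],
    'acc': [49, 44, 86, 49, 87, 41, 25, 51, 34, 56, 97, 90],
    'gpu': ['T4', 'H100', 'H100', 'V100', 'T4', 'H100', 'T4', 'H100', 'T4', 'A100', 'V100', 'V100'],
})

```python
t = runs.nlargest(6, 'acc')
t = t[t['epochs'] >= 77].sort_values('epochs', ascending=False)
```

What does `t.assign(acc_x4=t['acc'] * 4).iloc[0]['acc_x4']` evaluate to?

take 6 rows with largest acc:
    epochs      opt  acc   gpu
10      16  adagrad   97  V100
11      77      sgd   90  V100
4       88      sgd   87    T4
2       42  adagrad   86  H100
9       43  adagrad   56  A100
7       47  rmsprop   51  H100
filter rows where epochs >= 77:
    epochs  opt  acc   gpu
11      77  sgd   90  V100
4       88  sgd   87    T4
sort by epochs descending:
    epochs  opt  acc   gpu
4       88  sgd   87    T4
11      77  sgd   90  V100
add column acc_x4 = t['acc'] * 4:
    epochs  opt  acc   gpu  acc_x4
4       88  sgd   87    T4     348
11      77  sgd   90  V100     360
Then the value at position 0, column 'acc_x4': 348

348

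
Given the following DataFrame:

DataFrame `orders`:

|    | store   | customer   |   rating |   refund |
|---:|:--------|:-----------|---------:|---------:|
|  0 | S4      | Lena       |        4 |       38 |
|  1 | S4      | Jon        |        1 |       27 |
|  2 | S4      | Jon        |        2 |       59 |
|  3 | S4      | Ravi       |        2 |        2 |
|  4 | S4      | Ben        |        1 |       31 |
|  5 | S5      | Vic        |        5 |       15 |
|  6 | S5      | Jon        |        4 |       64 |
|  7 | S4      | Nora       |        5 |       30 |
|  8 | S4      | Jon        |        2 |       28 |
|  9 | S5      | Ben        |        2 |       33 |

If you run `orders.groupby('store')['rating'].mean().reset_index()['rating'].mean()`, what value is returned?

3.04761904762

group by store, mean of rating:
store
S4    2.428571
S5    3.666667
Name: rating, dtype: float64
reset_index():
  store    rating
0    S4  2.428571
1    S5  3.666667
Hence 3.04761904762.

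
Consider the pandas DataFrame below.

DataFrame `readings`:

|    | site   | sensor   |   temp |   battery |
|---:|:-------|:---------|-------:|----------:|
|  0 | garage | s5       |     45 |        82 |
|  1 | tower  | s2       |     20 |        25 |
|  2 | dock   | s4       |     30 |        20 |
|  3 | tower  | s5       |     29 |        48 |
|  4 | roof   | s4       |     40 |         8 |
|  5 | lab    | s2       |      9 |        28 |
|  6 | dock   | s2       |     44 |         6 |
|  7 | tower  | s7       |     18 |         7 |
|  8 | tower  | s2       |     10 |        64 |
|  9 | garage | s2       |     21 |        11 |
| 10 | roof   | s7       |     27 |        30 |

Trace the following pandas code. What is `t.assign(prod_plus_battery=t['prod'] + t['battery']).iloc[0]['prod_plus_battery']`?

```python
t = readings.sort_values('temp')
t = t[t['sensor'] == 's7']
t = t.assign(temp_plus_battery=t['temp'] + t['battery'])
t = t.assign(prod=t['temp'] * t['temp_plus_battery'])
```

457

sort by temp:
      site sensor  temp  battery
5      lab     s2     9       28
8    tower     s2    10       64
7    tower     s7    18        7
1    tower     s2    20       25
9   garage     s2    21       11
10    roof     s7    27       30
3    tower     s5    29       48
2     dock     s4    30       20
4     roof     s4    40        8
6     dock     s2    44        6
0   garage     s5    45       82
filter rows where sensor == 's7':
     site sensor  temp  battery
7   tower     s7    18        7
10   roof     s7    27       30
add column temp_plus_battery = t['temp'] + t['battery']:
     site sensor  temp  battery  temp_plus_battery
7   tower     s7    18        7                 25
10   roof     s7    27       30                 57
add column prod = t['temp'] * t['temp_plus_battery']:
     site sensor  temp  battery  temp_plus_battery  prod
7   tower     s7    18        7                 25   450
10   roof     s7    27       30                 57  1539
add column prod_plus_battery = t['prod'] + t['battery']:
     site sensor  temp  battery  temp_plus_battery  prod  prod_plus_battery
7   tower     s7    18        7                 25   450                457
10   roof     s7    27       30                 57  1539               1569
Then the value at position 0, column 'prod_plus_battery': 457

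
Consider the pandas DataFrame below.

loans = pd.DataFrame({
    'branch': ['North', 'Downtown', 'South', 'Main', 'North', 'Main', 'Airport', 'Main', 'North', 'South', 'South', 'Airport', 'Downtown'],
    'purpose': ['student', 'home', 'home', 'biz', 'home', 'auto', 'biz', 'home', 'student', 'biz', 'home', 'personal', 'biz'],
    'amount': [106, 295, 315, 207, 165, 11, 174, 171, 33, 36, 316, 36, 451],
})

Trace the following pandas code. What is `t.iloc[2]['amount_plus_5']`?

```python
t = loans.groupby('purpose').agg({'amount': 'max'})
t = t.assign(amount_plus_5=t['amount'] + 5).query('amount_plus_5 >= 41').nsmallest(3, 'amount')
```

group by purpose, max of amount:
          amount
purpose         
auto          11
biz          451
home         316
personal      36
student      106
add column amount_plus_5 = t['amount'] + 5:
          amount  amount_plus_5
purpose                        
auto          11             16
biz          451            456
home         316            321
personal      36             41
student      106            111
filter rows where amount_plus_5 >= 41:
          amount  amount_plus_5
purpose                        
biz          451            456
home         316            321
personal      36             41
student      106            111
take 3 rows with smallest amount:
          amount  amount_plus_5
purpose                        
personal      36             41
student      106            111
home         316            321

321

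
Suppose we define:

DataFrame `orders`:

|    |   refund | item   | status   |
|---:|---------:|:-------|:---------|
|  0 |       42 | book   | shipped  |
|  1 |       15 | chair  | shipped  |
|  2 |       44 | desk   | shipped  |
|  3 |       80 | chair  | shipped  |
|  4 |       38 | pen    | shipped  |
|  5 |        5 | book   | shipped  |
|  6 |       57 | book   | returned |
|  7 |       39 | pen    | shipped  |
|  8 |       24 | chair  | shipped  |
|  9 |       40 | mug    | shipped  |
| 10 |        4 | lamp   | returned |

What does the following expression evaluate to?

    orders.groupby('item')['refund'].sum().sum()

group by item, sum of refund:
item
book     104
chair    119
desk      44
lamp       4
mug       40
pen       77
Name: refund, dtype: int64

388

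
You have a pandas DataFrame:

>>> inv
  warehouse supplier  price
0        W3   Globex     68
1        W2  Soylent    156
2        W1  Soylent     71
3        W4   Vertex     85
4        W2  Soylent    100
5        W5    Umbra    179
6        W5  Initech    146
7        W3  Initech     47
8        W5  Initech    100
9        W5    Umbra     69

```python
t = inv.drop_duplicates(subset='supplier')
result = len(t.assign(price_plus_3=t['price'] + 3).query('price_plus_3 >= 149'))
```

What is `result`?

3

drop duplicate supplier (keep=first):
  warehouse supplier  price
0        W3   Globex     68
1        W2  Soylent    156
3        W4   Vertex     85
5        W5    Umbra    179
6        W5  Initech    146
add column price_plus_3 = t['price'] + 3:
  warehouse supplier  price  price_plus_3
0        W3   Globex     68            71
1        W2  Soylent    156           159
3        W4   Vertex     85            88
5        W5    Umbra    179           182
6        W5  Initech    146           149
filter rows where price_plus_3 >= 149:
  warehouse supplier  price  price_plus_3
1        W2  Soylent    156           159
5        W5    Umbra    179           182
6        W5  Initech    146           149
number of rows → 3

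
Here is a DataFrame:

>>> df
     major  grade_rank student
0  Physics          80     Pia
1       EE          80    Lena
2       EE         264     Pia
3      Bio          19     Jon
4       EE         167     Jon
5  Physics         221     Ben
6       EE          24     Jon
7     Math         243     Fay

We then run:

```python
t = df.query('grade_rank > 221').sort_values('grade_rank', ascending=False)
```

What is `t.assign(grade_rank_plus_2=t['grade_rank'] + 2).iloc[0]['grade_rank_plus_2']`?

266

filter rows where grade_rank > 221:
  major  grade_rank student
2    EE         264     Pia
7  Math         243     Fay
sort by grade_rank descending:
  major  grade_rank student
2    EE         264     Pia
7  Math         243     Fay
add column grade_rank_plus_2 = t['grade_rank'] + 2:
  major  grade_rank student  grade_rank_plus_2
2    EE         264     Pia                266
7  Math         243     Fay                245
Then the value at position 0, column 'grade_rank_plus_2': 266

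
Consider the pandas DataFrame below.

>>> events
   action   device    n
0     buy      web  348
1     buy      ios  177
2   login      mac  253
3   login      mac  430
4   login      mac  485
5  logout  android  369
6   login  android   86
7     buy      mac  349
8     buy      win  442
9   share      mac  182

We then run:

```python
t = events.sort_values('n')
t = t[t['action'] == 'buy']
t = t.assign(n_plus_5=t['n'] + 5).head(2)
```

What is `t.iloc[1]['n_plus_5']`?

353

sort by n:
   action   device    n
6   login  android   86
1     buy      ios  177
9   share      mac  182
2   login      mac  253
0     buy      web  348
7     buy      mac  349
5  logout  android  369
3   login      mac  430
8     buy      win  442
4   login      mac  485
filter rows where action == 'buy':
  action device    n
1    buy    ios  177
0    buy    web  348
7    buy    mac  349
8    buy    win  442
add column n_plus_5 = t['n'] + 5:
  action device    n  n_plus_5
1    buy    ios  177       182
0    buy    web  348       353
7    buy    mac  349       354
8    buy    win  442       447
take first 2 rows:
  action device    n  n_plus_5
1    buy    ios  177       182
0    buy    web  348       353
Taking the value at position 1, column 'n_plus_5' gives 353.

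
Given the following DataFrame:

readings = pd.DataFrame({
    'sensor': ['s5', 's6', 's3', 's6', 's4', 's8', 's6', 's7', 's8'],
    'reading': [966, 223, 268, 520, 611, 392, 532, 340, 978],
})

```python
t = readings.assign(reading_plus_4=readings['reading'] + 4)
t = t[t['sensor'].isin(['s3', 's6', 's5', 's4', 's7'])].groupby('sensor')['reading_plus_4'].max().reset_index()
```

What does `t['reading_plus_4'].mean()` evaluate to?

547.4

add column reading_plus_4 = readings['reading'] + 4:
  sensor  reading  reading_plus_4
0     s5      966             970
1     s6      223             227
2     s3      268             272
3     s6      520             524
4     s4      611             615
5     s8      392             396
6     s6      532             536
7     s7      340             344
8     s8      978             982
filter rows where sensor in ['s3', 's6', 's5', 's4', 's7']:
  sensor  reading  reading_plus_4
0     s5      966             970
1     s6      223             227
2     s3      268             272
3     s6      520             524
4     s4      611             615
6     s6      532             536
7     s7      340             344
group by sensor, max of reading_plus_4:
sensor
s3    272
s4    615
s5    970
s6    536
s7    344
Name: reading_plus_4, dtype: int64
reset_index():
  sensor  reading_plus_4
0     s3             272
1     s4             615
2     s5             970
3     s6             536
4     s7             344
So mean() = 547.4.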